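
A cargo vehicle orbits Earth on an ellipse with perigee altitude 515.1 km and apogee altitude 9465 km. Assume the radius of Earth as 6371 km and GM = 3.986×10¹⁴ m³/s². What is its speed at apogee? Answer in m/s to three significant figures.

v ≈ 3910 m/s

r_p = 6371 + 515.1 = 6886.1 km = 6.8861×10⁶ m.
r_a = 6371 + 9465 = 15836 km = 1.5836×10⁷ m.
Semi-major axis a = (r_p + r_a)/2 = 11361 km = 1.136×10⁷ m.
Vis-viva: v² = μ(2/r − 1/a) = 3.986×10¹⁴ × (1.263×10⁻⁷ − 8.802×10⁻⁸) = 1.526×10⁷ m²/s².
v = 3906 m/s.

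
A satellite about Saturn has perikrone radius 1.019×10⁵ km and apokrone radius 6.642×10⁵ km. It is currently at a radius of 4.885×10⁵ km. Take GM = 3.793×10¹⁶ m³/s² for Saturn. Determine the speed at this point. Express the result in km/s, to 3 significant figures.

Semi-major axis a = (r_p + r_a)/2 = 3.8305×10⁵ km = 3.830×10⁸ m.
Vis-viva: v² = μ(2/r − 1/a) = 3.793×10¹⁶ × (4.094×10⁻⁹ − 2.611×10⁻⁹) = 5.627×10⁷ m²/s².
v = 7501 m/s = 7.501 km/s.

v ≈ 7.50 km/s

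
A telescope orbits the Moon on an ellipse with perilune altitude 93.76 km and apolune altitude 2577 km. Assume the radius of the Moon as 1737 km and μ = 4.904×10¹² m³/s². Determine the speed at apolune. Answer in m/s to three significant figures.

v ≈ 823 m/s

r_p = 1737 + 93.76 = 1830.8 km = 1.8308×10⁶ m.
r_a = 1737 + 2577 = 4314.0 km = 4.3140×10⁶ m.
Semi-major axis a = (r_p + r_a)/2 = 3072.4 km = 3.072×10⁶ m.
Vis-viva: v² = μ(2/r − 1/a) = 4.904×10¹² × (4.636×10⁻⁷ − 3.255×10⁻⁷) = 6.774×10⁵ m²/s².
v = 823.0 m/s.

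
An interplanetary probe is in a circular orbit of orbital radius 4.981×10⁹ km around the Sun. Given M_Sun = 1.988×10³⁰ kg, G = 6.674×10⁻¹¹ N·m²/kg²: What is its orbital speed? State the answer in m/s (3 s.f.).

μ = GM = 6.674×10⁻¹¹ × 1.988×10³⁰ = 1.327×10²⁰ m³/s².
r = 4.981×10⁹ km = 4.981×10¹² m.
For a circular orbit v = √(μ/r) = √(1.327×10²⁰ / 4.981×10¹²) = √(2.664×10⁷) = 5161 m/s.

v ≈ 5160 m/s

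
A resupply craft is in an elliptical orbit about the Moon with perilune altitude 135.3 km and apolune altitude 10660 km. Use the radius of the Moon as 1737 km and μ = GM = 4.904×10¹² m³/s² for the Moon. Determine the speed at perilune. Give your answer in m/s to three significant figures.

v ≈ 2130 m/s

r_p = 1737 + 135.3 = 1872.3 km = 1.8723×10⁶ m.
r_a = 1737 + 10660 = 12397 km = 1.2397×10⁷ m.
Semi-major axis a = (r_p + r_a)/2 = 7134.6 km = 7.135×10⁶ m.
Vis-viva: v² = μ(2/r − 1/a) = 4.904×10¹² × (1.068×10⁻⁶ − 1.402×10⁻⁷) = 4.551×10⁶ m²/s².
v = 2133 m/s.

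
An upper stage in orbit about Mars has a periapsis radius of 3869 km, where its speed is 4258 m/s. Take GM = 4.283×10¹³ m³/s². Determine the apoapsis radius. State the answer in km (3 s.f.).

r_p = 3.869×10⁶ m.
Specific energy ε = v²/2 − μ/r = -2.005×10⁶ J/kg, so a = −μ/(2ε) = 1.068×10⁷ m.
The apsides satisfy r_p + r_a = 2a, so the apoapsis radius is 2a − r_p = 1.750×10⁷ m = 17495 km.

apoapsis radius ≈ 17500 km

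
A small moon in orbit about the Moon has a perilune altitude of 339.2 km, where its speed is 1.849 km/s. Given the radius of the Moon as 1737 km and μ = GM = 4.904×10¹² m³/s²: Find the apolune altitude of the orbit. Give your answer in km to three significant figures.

r_p = 1737 + 339.2 = 2076.2 km = 2.076×10⁶ m.
Specific energy ε = v²/2 − μ/r = -6.526×10⁵ J/kg, so a = −μ/(2ε) = 3.757×10⁶ m.
The apsides satisfy r_p + r_a = 2a, so the apolune radius is 2a − r_p = 5.438×10⁶ m = 5438.3 km.
Apolune altitude = 5438.3 − 1737 = 3701.3 km.

apolune altitude ≈ 3700 km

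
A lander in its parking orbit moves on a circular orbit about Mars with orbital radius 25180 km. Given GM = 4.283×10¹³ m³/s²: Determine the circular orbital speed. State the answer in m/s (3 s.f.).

r = 25180 km = 2.518×10⁷ m.
For a circular orbit v = √(μ/r) = √(4.283×10¹³ / 2.518×10⁷) = √(1.701×10⁶) = 1304 m/s.

v ≈ 1300 m/s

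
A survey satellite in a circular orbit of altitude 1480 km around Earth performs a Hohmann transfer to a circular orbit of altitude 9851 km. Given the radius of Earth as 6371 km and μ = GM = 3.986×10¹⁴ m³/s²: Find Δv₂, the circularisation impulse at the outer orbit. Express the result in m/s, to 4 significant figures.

r₁ = 6371 + 1480 = 7851.0 km = 7.8510×10⁶ m.
r₂ = 6371 + 9851 = 16222 km = 1.6222×10⁷ m.
Transfer ellipse a_t = (r₁ + r₂)/2 = 1.204×10⁷ m.
At r₁: circular v_c1 = √(μ/r₁) = 7125 m/s; transfer-perigee v_p = √[μ(2/r₁ − 1/a_t)] = 8272 m/s.
At r₂: circular v_c2 = √(μ/r₂) = 4957 m/s; transfer-apogee v_a = √[μ(2/r₂ − 1/a_t)] = 4003 m/s.
Δv₂ = v_c2 − v_a = 953.6 m/s.

Δv ≈ 953.6 m/s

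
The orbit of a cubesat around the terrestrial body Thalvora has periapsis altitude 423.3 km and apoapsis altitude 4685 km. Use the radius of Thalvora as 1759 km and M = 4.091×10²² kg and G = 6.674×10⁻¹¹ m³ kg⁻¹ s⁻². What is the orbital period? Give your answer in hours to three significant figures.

T ≈ 9.46 hours

μ = GM = 6.674×10⁻¹¹ × 4.091×10²² = 2.730×10¹² m³/s².
r_p = 1759 + 423.3 = 2182.3 km = 2.1823×10⁶ m.
r_a = 1759 + 4685 = 6444.0 km = 6.4440×10⁶ m.
Semi-major axis a = (r_p + r_a)/2 = (2182.3 + 6444.0)/2 = 4313.1 km = 4.313×10⁶ m.
By Kepler's third law T = 2π√(a³/μ) = 2π × 5.421×10³ = 3.406×10⁴ s.
= 9.462 hours.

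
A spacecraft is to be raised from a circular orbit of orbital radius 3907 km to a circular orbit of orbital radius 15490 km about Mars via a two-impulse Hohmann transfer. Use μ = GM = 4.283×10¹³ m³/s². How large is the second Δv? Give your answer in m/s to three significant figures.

r₁ = 3907 km = 3.907×10⁶ m.
r₂ = 15490 km = 1.549×10⁷ m.
Transfer ellipse a_t = (r₁ + r₂)/2 = 9.698×10⁶ m.
At r₁: circular v_c1 = √(μ/r₁) = 3311 m/s; transfer-periapsis v_p = √[μ(2/r₁ − 1/a_t)] = 4184 m/s.
At r₂: circular v_c2 = √(μ/r₂) = 1663 m/s; transfer-apoapsis v_a = √[μ(2/r₂ − 1/a_t)] = 1055 m/s.
Δv₂ = v_c2 − v_a = 607.4 m/s.

Δv ≈ 607 m/s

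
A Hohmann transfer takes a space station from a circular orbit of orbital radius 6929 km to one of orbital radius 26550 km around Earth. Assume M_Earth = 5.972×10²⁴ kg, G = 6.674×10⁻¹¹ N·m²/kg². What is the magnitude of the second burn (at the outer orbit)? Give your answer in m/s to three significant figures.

Δv ≈ 1380 m/s

μ = GM = 6.674×10⁻¹¹ × 5.972×10²⁴ = 3.986×10¹⁴ m³/s².
r₁ = 6929 km = 6.929×10⁶ m.
r₂ = 26550 km = 2.655×10⁷ m.
Transfer ellipse a_t = (r₁ + r₂)/2 = 1.674×10⁷ m.
At r₁: circular v_c1 = √(μ/r₁) = 7584 m/s; transfer-perigee v_p = √[μ(2/r₁ − 1/a_t)] = 9552 m/s.
At r₂: circular v_c2 = √(μ/r₂) = 3875 m/s; transfer-apogee v_a = √[μ(2/r₂ − 1/a_t)] = 2493 m/s.
Δv₂ = v_c2 − v_a = 1382 m/s.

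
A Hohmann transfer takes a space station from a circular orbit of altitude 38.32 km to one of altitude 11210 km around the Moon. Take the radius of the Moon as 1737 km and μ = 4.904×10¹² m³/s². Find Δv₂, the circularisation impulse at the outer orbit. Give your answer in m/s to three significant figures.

r₁ = 1737 + 38.32 = 1775.3 km = 1.7753×10⁶ m.
r₂ = 1737 + 11210 = 12947 km = 1.2947×10⁷ m.
Transfer ellipse a_t = (r₁ + r₂)/2 = 7.361×10⁶ m.
At r₁: circular v_c1 = √(μ/r₁) = 1662 m/s; transfer-perilune v_p = √[μ(2/r₁ − 1/a_t)] = 2204 m/s.
At r₂: circular v_c2 = √(μ/r₂) = 615.4 m/s; transfer-apolune v_a = √[μ(2/r₂ − 1/a_t)] = 302.2 m/s.
Δv₂ = v_c2 − v_a = 313.2 m/s.

Δv ≈ 313 m/s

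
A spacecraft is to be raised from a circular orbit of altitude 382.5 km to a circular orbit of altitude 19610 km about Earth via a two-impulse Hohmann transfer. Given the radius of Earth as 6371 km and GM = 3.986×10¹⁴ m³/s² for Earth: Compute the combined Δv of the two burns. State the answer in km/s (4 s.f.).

r₁ = 6371 + 382.5 = 6753.5 km = 6.7535×10⁶ m.
r₂ = 6371 + 19610 = 25981 km = 2.5981×10⁷ m.
Transfer ellipse a_t = (r₁ + r₂)/2 = 1.637×10⁷ m.
At r₁: circular v_c1 = √(μ/r₁) = 7683 m/s; transfer-perigee v_p = √[μ(2/r₁ − 1/a_t)] = 9679 m/s.
Δv₁ = v_p − v_c1 = 1997 m/s.
At r₂: circular v_c2 = √(μ/r₂) = 3917 m/s; transfer-apogee v_a = √[μ(2/r₂ − 1/a_t)] = 2516 m/s.
Δv₂ = v_c2 − v_a = 1401 m/s.
Total Δv = Δv₁ + Δv₂ = 3398 m/s = 3.398 km/s.

Δv_total ≈ 3.398 km/s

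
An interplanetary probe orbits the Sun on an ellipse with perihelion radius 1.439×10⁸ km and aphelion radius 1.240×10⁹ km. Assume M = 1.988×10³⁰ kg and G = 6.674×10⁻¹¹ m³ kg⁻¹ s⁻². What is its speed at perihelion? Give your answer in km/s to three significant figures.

μ = GM = 6.674×10⁻¹¹ × 1.988×10³⁰ = 1.327×10²⁰ m³/s².
Semi-major axis a = (r_p + r_a)/2 = 6.9195×10⁸ km = 6.920×10¹¹ m.
Vis-viva: v² = μ(2/r − 1/a) = 1.327×10²⁰ × (1.390×10⁻¹¹ − 1.445×10⁻¹²) = 1.652×10⁹ m²/s².
v = 40650 m/s = 40.65 km/s.

v ≈ 40.6 km/s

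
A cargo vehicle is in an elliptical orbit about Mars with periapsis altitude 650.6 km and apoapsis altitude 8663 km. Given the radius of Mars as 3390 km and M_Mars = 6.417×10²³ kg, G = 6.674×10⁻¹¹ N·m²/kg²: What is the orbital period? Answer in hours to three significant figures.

μ = GM = 6.674×10⁻¹¹ × 6.417×10²³ = 4.283×10¹³ m³/s².
r_p = 3390 + 650.6 = 4040.6 km = 4.0406×10⁶ m.
r_a = 3390 + 8663 = 12053 km = 1.2053×10⁷ m.
Semi-major axis a = (r_p + r_a)/2 = (4040.6 + 12053)/2 = 8046.8 km = 8.047×10⁶ m.
By Kepler's third law T = 2π√(a³/μ) = 2π × 3.488×10³ = 2.192×10⁴ s.
= 6.088 hours.

T ≈ 6.09 hours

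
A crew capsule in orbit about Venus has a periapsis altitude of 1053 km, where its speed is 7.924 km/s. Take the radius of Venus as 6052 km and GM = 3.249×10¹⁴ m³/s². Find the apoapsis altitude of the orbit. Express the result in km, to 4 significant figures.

r_p = 6052 + 1053 = 7105.0 km = 7.105×10⁶ m.
Specific energy ε = v²/2 − μ/r = -1.433×10⁷ J/kg, so a = −μ/(2ε) = 1.133×10⁷ m.
The apsides satisfy r_p + r_a = 2a, so the apoapsis radius is 2a − r_p = 1.556×10⁷ m = 15562 km.
Apoapsis altitude = 15562 − 6052 = 9510.2 km.

apoapsis altitude ≈ 9510 km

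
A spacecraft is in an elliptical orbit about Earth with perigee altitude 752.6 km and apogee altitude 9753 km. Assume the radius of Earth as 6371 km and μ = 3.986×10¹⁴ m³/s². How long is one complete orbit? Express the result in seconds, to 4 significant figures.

r_p = 6371 + 752.6 = 7123.6 km = 7.1236×10⁶ m.
r_a = 6371 + 9753 = 16124 km = 1.6124×10⁷ m.
Semi-major axis a = (r_p + r_a)/2 = (7123.6 + 16124)/2 = 11624 km = 1.162×10⁷ m.
By Kepler's third law T = 2π√(a³/μ) = 2π × 1.985×10³ = 1.247×10⁴ s.

T ≈ 12470 seconds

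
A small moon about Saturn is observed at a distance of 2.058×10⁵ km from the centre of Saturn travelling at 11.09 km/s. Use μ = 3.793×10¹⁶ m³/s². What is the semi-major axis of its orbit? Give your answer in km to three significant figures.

r = 2.058×10⁸ m.
Specific orbital energy ε = v²/2 − μ/r = (11090)²/2 − 3.793×10¹⁶/2.058×10⁸ = -1.228×10⁸ J/kg.
Since ε = −μ/(2a), a = −μ/(2ε) = 1.544×10⁸ m = 1.5442×10⁵ km.

a ≈ 1.54×10⁵ km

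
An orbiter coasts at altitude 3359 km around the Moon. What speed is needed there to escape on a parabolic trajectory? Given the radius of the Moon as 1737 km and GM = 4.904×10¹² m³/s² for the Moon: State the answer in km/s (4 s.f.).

v_esc ≈ 1.387 km/s

r = 1737 + 3359 = 5096.0 km = 5.0960×10⁶ m.
Escape speed v_esc = √(2μ/r) = √(2 × 4.904×10¹² / 5.096×10⁶) = √(1.925×10⁶) = 1387 m/s.
= 1.387 km/s.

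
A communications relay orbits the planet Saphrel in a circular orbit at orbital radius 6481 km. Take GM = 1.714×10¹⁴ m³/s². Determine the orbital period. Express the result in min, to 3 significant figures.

r = 6481 km = 6.481×10⁶ m.
Kepler's third law: T = 2π√(r³/μ) = 2π√((6.481×10⁶)³ / 1.714×10¹⁴).
r³/μ = 1.588×10⁶ s², so T = 2π × 1.260×10³ = 7.918×10³ s.
Converting: 7.918×10³ s ÷ 60.00 = 132.0 min.

T ≈ 132 min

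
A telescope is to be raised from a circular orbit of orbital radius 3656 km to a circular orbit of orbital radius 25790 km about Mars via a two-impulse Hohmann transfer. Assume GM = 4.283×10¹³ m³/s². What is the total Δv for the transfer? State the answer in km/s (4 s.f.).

r₁ = 3656 km = 3.656×10⁶ m.
r₂ = 25790 km = 2.579×10⁷ m.
Transfer ellipse a_t = (r₁ + r₂)/2 = 1.472×10⁷ m.
At r₁: circular v_c1 = √(μ/r₁) = 3423 m/s; transfer-periapsis v_p = √[μ(2/r₁ − 1/a_t)] = 4530 m/s.
Δv₁ = v_p − v_c1 = 1107 m/s.
At r₂: circular v_c2 = √(μ/r₂) = 1289 m/s; transfer-apoapsis v_a = √[μ(2/r₂ − 1/a_t)] = 642.2 m/s.
Δv₂ = v_c2 − v_a = 646.5 m/s.
Total Δv = Δv₁ + Δv₂ = 1754 m/s = 1.754 km/s.

Δv_total ≈ 1.754 km/s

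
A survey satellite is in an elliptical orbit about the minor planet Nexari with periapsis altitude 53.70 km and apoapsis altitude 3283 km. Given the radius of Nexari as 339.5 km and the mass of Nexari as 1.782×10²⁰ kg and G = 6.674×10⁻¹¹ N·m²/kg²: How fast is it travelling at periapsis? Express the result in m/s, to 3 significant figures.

v ≈ 234 m/s

μ = GM = 6.674×10⁻¹¹ × 1.782×10²⁰ = 1.189×10¹⁰ m³/s².
r_p = 339.5 + 53.70 = 393.20 km = 3.9320×10⁵ m.
r_a = 339.5 + 3283 = 3622.5 km = 3.6225×10⁶ m.
Semi-major axis a = (r_p + r_a)/2 = 2007.8 km = 2.008×10⁶ m.
Vis-viva: v² = μ(2/r − 1/a) = 1.189×10¹⁰ × (5.086×10⁻⁶ − 4.980×10⁻⁷) = 5.457×10⁴ m²/s².
v = 233.6 m/s.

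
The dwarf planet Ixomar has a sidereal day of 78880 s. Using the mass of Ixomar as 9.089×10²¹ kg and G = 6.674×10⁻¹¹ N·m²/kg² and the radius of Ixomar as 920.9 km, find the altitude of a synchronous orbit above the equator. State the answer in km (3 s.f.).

μ = GM = 6.674×10⁻¹¹ × 9.089×10²¹ = 6.066×10¹¹ m³/s².
A synchronous orbit has period T, so by Kepler's third law a = (μT²/4π²)^(1/3).
μT²/4π² = 6.066×10¹¹ × (7.888×10⁴)² / 39.48 = 9.560×10¹⁹ m³.
a = 4.573×10⁶ m = 4572.6 km.
Altitude h = a − R = 4572.6 − 920.9 = 3651.7 km.

h_sync ≈ 3650 km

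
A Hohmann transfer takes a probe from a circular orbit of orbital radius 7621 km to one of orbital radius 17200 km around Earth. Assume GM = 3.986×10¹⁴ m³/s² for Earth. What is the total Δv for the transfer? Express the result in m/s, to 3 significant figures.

r₁ = 7621 km = 7.621×10⁶ m.
r₂ = 17200 km = 1.720×10⁷ m.
Transfer ellipse a_t = (r₁ + r₂)/2 = 1.241×10⁷ m.
At r₁: circular v_c1 = √(μ/r₁) = 7232 m/s; transfer-perigee v_p = √[μ(2/r₁ − 1/a_t)] = 8514 m/s.
Δv₁ = v_p − v_c1 = 1282 m/s.
At r₂: circular v_c2 = √(μ/r₂) = 4814 m/s; transfer-apogee v_a = √[μ(2/r₂ − 1/a_t)] = 3772 m/s.
Δv₂ = v_c2 − v_a = 1042 m/s.
Total Δv = Δv₁ + Δv₂ = 2324 m/s.

Δv_total ≈ 2320 m/s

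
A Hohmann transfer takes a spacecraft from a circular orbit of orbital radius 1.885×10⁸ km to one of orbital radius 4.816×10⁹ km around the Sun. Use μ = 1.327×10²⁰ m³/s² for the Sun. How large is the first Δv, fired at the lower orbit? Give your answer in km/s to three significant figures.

Δv ≈ 10.3 km/s

r₁ = 1.885×10⁸ km = 1.885×10¹¹ m.
r₂ = 4.816×10⁹ km = 4.816×10¹² m.
Transfer ellipse a_t = (r₁ + r₂)/2 = 2.502×10¹² m.
At r₁: circular v_c1 = √(μ/r₁) = 26530 m/s; transfer-perihelion v_p = √[μ(2/r₁ − 1/a_t)] = 36810 m/s.
Δv₁ = v_p − v_c1 = 10280 m/s.
= 10.28 km/s.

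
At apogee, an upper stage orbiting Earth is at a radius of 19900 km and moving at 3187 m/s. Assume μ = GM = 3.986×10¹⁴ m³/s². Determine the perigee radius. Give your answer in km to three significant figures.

perigee radius ≈ 6760 km

r_a = 1.990×10⁷ m.
Specific energy ε = v²/2 − μ/r = -1.495×10⁷ J/kg, so a = −μ/(2ε) = 1.333×10⁷ m.
The apsides satisfy r_p + r_a = 2a, so the perigee radius is 2a − r_a = 6.759×10⁶ m = 6759.2 km.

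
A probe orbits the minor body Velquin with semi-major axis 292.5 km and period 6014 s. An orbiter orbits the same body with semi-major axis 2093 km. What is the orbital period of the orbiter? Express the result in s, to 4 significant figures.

T₂ ≈ 1.151×10⁵ s

Kepler's third law: T² ∝ a³, so T₂ = T₁ (a₂/a₁)^(3/2).
a₂/a₁ = 7.156, (a₂/a₁)^(3/2) = 19.14.
T₂ = 6014 × 19.14 = 1.151×10⁵ s.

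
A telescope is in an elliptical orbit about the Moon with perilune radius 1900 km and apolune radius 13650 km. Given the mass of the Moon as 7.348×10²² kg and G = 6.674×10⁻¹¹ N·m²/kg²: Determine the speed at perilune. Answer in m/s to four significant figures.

μ = GM = 6.674×10⁻¹¹ × 7.348×10²² = 4.904×10¹² m³/s².
Semi-major axis a = (r_p + r_a)/2 = 7775.0 km = 7.775×10⁶ m.
Vis-viva: v² = μ(2/r − 1/a) = 4.904×10¹² × (1.053×10⁻⁶ − 1.286×10⁻⁷) = 4.531×10⁶ m²/s².
v = 2129 m/s.

v ≈ 2129 m/s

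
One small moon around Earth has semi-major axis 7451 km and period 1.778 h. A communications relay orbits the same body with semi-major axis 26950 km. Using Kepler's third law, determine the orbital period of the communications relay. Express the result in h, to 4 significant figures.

T₂ ≈ 12.23 h

Kepler's third law: T² ∝ a³, so T₂ = T₁ (a₂/a₁)^(3/2).
a₂/a₁ = 3.617, (a₂/a₁)^(3/2) = 6.879.
T₂ = 1.778 × 6.879 = 12.23 h.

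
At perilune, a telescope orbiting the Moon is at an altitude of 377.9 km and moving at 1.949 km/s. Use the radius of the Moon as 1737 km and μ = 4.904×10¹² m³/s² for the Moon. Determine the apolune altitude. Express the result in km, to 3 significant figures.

apolune altitude ≈ 7840 km

r_p = 1737 + 377.9 = 2114.9 km = 2.115×10⁶ m.
Specific energy ε = v²/2 − μ/r = -4.195×10⁵ J/kg, so a = −μ/(2ε) = 5.845×10⁶ m.
The apsides satisfy r_p + r_a = 2a, so the apolune radius is 2a − r_p = 9.576×10⁶ m = 9575.6 km.
Apolune altitude = 9575.6 − 1737 = 7838.6 km.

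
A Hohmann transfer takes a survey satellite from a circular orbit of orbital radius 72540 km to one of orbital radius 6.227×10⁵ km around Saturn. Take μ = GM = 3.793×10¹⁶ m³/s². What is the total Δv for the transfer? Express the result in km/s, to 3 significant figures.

r₁ = 72540 km = 7.254×10⁷ m.
r₂ = 6.227×10⁵ km = 6.227×10⁸ m.
Transfer ellipse a_t = (r₁ + r₂)/2 = 3.476×10⁸ m.
At r₁: circular v_c1 = √(μ/r₁) = 22870 m/s; transfer-perikrone v_p = √[μ(2/r₁ − 1/a_t)] = 30600 m/s.
Δv₁ = v_p − v_c1 = 7738 m/s.
At r₂: circular v_c2 = √(μ/r₂) = 7805 m/s; transfer-apokrone v_a = √[μ(2/r₂ − 1/a_t)] = 3565 m/s.
Δv₂ = v_c2 − v_a = 4239 m/s.
Total Δv = Δv₁ + Δv₂ = 11980 m/s = 11.98 km/s.

Δv_total ≈ 12.0 km/s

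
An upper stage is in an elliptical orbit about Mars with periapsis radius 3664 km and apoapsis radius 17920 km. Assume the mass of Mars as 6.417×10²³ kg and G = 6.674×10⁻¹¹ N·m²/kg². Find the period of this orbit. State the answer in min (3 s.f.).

T ≈ 567 min

μ = GM = 6.674×10⁻¹¹ × 6.417×10²³ = 4.283×10¹³ m³/s².
Semi-major axis a = (r_p + r_a)/2 = (3664.0 + 17920)/2 = 10792 km = 1.079×10⁷ m.
By Kepler's third law T = 2π√(a³/μ) = 2π × 5.417×10³ = 3.404×10⁴ s.
= 567.3 min.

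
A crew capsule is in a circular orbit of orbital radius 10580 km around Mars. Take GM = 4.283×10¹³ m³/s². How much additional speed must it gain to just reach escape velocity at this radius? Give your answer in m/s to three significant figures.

Δv ≈ 833 m/s

r = 10580 km = 1.058×10⁷ m.
Circular speed v_c = √(μ/r) = 2012 m/s.
Escape speed v_esc = √(2μ/r) = √2 × v_c = 2845 m/s.
Δv = v_esc − v_c = 833.4 m/s.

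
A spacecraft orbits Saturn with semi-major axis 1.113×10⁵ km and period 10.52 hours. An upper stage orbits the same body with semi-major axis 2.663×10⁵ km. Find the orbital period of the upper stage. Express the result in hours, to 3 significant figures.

T₂ ≈ 38.9 hours

Kepler's third law: T² ∝ a³, so T₂ = T₁ (a₂/a₁)^(3/2).
a₂/a₁ = 2.393, (a₂/a₁)^(3/2) = 3.701.
T₂ = 10.52 × 3.701 = 38.93 hours.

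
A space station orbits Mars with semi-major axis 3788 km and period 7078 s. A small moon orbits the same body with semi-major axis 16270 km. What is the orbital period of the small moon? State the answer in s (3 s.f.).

T₂ ≈ 63000 s

Kepler's third law: T² ∝ a³, so T₂ = T₁ (a₂/a₁)^(3/2).
a₂/a₁ = 4.295, (a₂/a₁)^(3/2) = 8.902.
T₂ = 7078 × 8.902 = 63010 s.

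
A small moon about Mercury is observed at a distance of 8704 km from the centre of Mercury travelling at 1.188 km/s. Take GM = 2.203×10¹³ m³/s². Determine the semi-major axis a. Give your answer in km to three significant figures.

a ≈ 6030 km

r = 8.704×10⁶ m.
Specific orbital energy ε = v²/2 − μ/r = (1188)²/2 − 2.203×10¹³/8.704×10⁶ = -1.825×10⁶ J/kg.
Since ε = −μ/(2a), a = −μ/(2ε) = 6.034×10⁶ m = 6034.5 km.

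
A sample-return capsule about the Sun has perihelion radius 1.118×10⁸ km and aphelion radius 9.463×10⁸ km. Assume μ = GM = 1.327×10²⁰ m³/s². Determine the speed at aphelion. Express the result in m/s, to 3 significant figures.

v ≈ 5440 m/s

Semi-major axis a = (r_p + r_a)/2 = 5.2905×10⁸ km = 5.290×10¹¹ m.
Vis-viva: v² = μ(2/r − 1/a) = 1.327×10²⁰ × (2.113×10⁻¹² − 1.890×10⁻¹²) = 2.963×10⁷ m²/s².
v = 5444 m/s.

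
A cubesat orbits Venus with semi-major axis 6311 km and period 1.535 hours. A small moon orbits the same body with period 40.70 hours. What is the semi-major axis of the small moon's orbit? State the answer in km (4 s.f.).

Kepler's third law: a³ ∝ T², so a₂ = a₁ (T₂/T₁)^(2/3).
T₂/T₁ = 26.51, (T₂/T₁)^(2/3) = 8.892.
a₂ = 6311 × 8.892 = 56120 km.

a₂ ≈ 56120 km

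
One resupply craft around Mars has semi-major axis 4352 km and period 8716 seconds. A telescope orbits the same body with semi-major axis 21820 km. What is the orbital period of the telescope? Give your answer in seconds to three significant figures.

T₂ ≈ 97900 seconds

Kepler's third law: T² ∝ a³, so T₂ = T₁ (a₂/a₁)^(3/2).
a₂/a₁ = 5.014, (a₂/a₁)^(3/2) = 11.23.
T₂ = 8716 × 11.23 = 97850 seconds.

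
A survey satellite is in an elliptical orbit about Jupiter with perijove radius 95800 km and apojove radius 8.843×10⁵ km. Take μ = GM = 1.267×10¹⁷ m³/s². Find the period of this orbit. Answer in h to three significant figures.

T ≈ 53.2 h

Semi-major axis a = (r_p + r_a)/2 = (95800 + 8.8430×10⁵)/2 = 4.9005×10⁵ km = 4.900×10⁸ m.
By Kepler's third law T = 2π√(a³/μ) = 2π × 3.048×10⁴ = 1.915×10⁵ s.
= 53.19 h.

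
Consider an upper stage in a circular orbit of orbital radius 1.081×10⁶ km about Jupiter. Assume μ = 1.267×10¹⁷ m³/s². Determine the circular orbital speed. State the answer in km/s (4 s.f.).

r = 1.081×10⁶ km = 1.081×10⁹ m.
For a circular orbit v = √(μ/r) = √(1.267×10¹⁷ / 1.081×10⁹) = √(1.172×10⁸) = 10830 m/s.
That is 10.83 km/s.

v ≈ 10.83 km/s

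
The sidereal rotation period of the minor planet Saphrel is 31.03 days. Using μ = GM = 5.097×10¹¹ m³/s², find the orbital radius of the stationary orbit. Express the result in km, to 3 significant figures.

r_sync ≈ 45300 km

T = 31.03 days = 2.681×10⁶ s.
A synchronous orbit has period T, so by Kepler's third law a = (μT²/4π²)^(1/3).
μT²/4π² = 5.097×10¹¹ × (2.681×10⁶)² / 39.48 = 9.280×10²² m³.
a = 4.527×10⁷ m = 45274 km.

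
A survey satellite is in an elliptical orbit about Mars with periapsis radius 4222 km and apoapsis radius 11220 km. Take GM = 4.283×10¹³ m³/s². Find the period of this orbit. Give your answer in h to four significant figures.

Semi-major axis a = (r_p + r_a)/2 = (4222.0 + 11220)/2 = 7721.0 km = 7.721×10⁶ m.
By Kepler's third law T = 2π√(a³/μ) = 2π × 3.278×10³ = 2.060×10⁴ s.
= 5.722 h.

T ≈ 5.722 h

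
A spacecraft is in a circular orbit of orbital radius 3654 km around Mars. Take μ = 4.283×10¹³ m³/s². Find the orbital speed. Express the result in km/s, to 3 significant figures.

v ≈ 3.42 km/s

r = 3654 km = 3.654×10⁶ m.
For a circular orbit v = √(μ/r) = √(4.283×10¹³ / 3.654×10⁶) = √(1.172×10⁷) = 3424 m/s.
That is 3.424 km/s.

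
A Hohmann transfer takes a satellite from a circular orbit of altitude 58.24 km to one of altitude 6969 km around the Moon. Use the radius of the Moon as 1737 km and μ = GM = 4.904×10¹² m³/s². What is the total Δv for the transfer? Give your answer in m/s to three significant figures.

Δv_total ≈ 787 m/s

r₁ = 1737 + 58.24 = 1795.2 km = 1.7952×10⁶ m.
r₂ = 1737 + 6969 = 8706.0 km = 8.7060×10⁶ m.
Transfer ellipse a_t = (r₁ + r₂)/2 = 5.251×10⁶ m.
At r₁: circular v_c1 = √(μ/r₁) = 1653 m/s; transfer-perilune v_p = √[μ(2/r₁ − 1/a_t)] = 2128 m/s.
Δv₁ = v_p − v_c1 = 475.5 m/s.
At r₂: circular v_c2 = √(μ/r₂) = 750.5 m/s; transfer-apolune v_a = √[μ(2/r₂ − 1/a_t)] = 438.9 m/s.
Δv₂ = v_c2 − v_a = 311.7 m/s.
Total Δv = Δv₁ + Δv₂ = 787.1 m/s.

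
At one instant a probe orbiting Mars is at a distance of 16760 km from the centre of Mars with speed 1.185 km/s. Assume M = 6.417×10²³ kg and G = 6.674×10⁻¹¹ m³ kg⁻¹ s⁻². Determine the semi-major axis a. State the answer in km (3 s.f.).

μ = GM = 6.674×10⁻¹¹ × 6.417×10²³ = 4.283×10¹³ m³/s².
r = 1.676×10⁷ m.
Vis-viva rearranged: 1/a = 2/r − v²/μ = 1.193×10⁻⁷ − 3.279×10⁻⁸ = 8.654×10⁻⁸ m⁻¹.
a = 1.155×10⁷ m = 11555 km.

a ≈ 11600 km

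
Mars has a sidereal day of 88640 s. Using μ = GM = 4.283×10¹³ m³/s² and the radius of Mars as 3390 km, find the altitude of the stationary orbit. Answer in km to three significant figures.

A synchronous orbit has period T, so by Kepler's third law a = (μT²/4π²)^(1/3).
μT²/4π² = 4.283×10¹³ × (8.864×10⁴)² / 39.48 = 8.524×10²¹ m³.
a = 2.043×10⁷ m = 20428 km.
Altitude h = a − R = 20428 − 3390 = 17038 km.

h_sync ≈ 17000 km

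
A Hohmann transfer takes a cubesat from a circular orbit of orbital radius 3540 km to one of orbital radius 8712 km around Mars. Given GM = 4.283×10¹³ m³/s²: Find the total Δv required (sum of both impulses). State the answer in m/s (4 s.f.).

Δv_total ≈ 1201 m/s

r₁ = 3540 km = 3.540×10⁶ m.
r₂ = 8712 km = 8.712×10⁶ m.
Transfer ellipse a_t = (r₁ + r₂)/2 = 6.126×10⁶ m.
At r₁: circular v_c1 = √(μ/r₁) = 3478 m/s; transfer-periapsis v_p = √[μ(2/r₁ − 1/a_t)] = 4148 m/s.
Δv₁ = v_p − v_c1 = 669.7 m/s.
At r₂: circular v_c2 = √(μ/r₂) = 2217 m/s; transfer-apoapsis v_a = √[μ(2/r₂ − 1/a_t)] = 1685 m/s.
Δv₂ = v_c2 − v_a = 531.8 m/s.
Total Δv = Δv₁ + Δv₂ = 1201 m/s.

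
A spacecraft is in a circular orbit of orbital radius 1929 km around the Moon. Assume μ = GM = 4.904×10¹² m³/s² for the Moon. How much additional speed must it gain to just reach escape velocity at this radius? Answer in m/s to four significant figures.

r = 1929 km = 1.929×10⁶ m.
Circular speed v_c = √(μ/r) = 1594 m/s.
Escape speed v_esc = √(2μ/r) = √2 × v_c = 2255 m/s.
Δv = v_esc − v_c = 660.4 m/s.

Δv ≈ 660.4 m/s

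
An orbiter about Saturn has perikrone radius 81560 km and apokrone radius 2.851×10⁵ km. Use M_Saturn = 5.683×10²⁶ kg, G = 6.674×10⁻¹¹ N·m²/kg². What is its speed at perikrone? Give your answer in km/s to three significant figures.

v ≈ 26.9 km/s

μ = GM = 6.674×10⁻¹¹ × 5.683×10²⁶ = 3.793×10¹⁶ m³/s².
Semi-major axis a = (r_p + r_a)/2 = 1.8333×10⁵ km = 1.833×10⁸ m.
Vis-viva: v² = μ(2/r − 1/a) = 3.793×10¹⁶ × (2.452×10⁻⁸ − 5.455×10⁻⁹) = 7.232×10⁸ m²/s².
v = 26890 m/s = 26.89 km/s.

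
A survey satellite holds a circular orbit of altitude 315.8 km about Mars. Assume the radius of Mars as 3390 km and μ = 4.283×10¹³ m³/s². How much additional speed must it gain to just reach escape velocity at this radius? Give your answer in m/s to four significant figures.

Δv ≈ 1408 m/s

r = 3390 + 315.8 = 3705.8 km = 3.7058×10⁶ m.
Circular speed v_c = √(μ/r) = 3400 m/s.
Escape speed v_esc = √(2μ/r) = √2 × v_c = 4808 m/s.
Δv = v_esc − v_c = 1408 m/s.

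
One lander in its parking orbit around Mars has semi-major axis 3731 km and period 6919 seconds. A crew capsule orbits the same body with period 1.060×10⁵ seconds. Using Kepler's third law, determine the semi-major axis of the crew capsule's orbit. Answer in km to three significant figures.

Kepler's third law: a³ ∝ T², so a₂ = a₁ (T₂/T₁)^(2/3).
T₂/T₁ = 15.32, (T₂/T₁)^(2/3) = 6.168.
a₂ = 3731 × 6.168 = 23010 km.

a₂ ≈ 23000 km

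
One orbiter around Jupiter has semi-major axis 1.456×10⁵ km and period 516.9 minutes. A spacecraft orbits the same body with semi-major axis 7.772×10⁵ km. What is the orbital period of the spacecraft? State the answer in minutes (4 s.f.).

Kepler's third law: T² ∝ a³, so T₂ = T₁ (a₂/a₁)^(3/2).
a₂/a₁ = 5.338, (a₂/a₁)^(3/2) = 12.33.
T₂ = 516.9 × 12.33 = 6375 minutes.

T₂ ≈ 6375 minutes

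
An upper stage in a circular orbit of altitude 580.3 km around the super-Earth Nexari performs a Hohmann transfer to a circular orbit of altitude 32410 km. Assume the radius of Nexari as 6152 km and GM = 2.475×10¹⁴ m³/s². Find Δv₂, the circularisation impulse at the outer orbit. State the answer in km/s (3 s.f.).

r₁ = 6152 + 580.3 = 6732.3 km = 6.7323×10⁶ m.
r₂ = 6152 + 32410 = 38562 km = 3.8562×10⁷ m.
Transfer ellipse a_t = (r₁ + r₂)/2 = 2.265×10⁷ m.
At r₁: circular v_c1 = √(μ/r₁) = 6063 m/s; transfer-periapsis v_p = √[μ(2/r₁ − 1/a_t)] = 7912 m/s.
At r₂: circular v_c2 = √(μ/r₂) = 2533 m/s; transfer-apoapsis v_a = √[μ(2/r₂ − 1/a_t)] = 1381 m/s.
Δv₂ = v_c2 − v_a = 1152 m/s.
= 1.152 km/s.

Δv ≈ 1.15 km/s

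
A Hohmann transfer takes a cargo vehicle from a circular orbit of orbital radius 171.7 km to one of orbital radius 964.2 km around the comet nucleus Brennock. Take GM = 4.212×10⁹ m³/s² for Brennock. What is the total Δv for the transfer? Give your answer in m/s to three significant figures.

r₁ = 171.7 km = 1.717×10⁵ m.
r₂ = 964.2 km = 9.642×10⁵ m.
Transfer ellipse a_t = (r₁ + r₂)/2 = 5.680×10⁵ m.
At r₁: circular v_c1 = √(μ/r₁) = 156.6 m/s; transfer-periapsis v_p = √[μ(2/r₁ − 1/a_t)] = 204.1 m/s.
Δv₁ = v_p − v_c1 = 47.45 m/s.
At r₂: circular v_c2 = √(μ/r₂) = 66.09 m/s; transfer-apoapsis v_a = √[μ(2/r₂ − 1/a_t)] = 36.34 m/s.
Δv₂ = v_c2 − v_a = 29.75 m/s.
Total Δv = Δv₁ + Δv₂ = 77.20 m/s.

Δv_total ≈ 77.2 m/s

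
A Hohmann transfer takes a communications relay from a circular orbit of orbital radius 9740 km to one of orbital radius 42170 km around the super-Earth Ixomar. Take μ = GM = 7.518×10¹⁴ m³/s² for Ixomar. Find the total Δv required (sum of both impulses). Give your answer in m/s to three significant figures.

Δv_total ≈ 4050 m/s

r₁ = 9740 km = 9.740×10⁶ m.
r₂ = 42170 km = 4.217×10⁷ m.
Transfer ellipse a_t = (r₁ + r₂)/2 = 2.596×10⁷ m.
At r₁: circular v_c1 = √(μ/r₁) = 8786 m/s; transfer-periapsis v_p = √[μ(2/r₁ − 1/a_t)] = 11200 m/s.
Δv₁ = v_p − v_c1 = 2413 m/s.
At r₂: circular v_c2 = √(μ/r₂) = 4222 m/s; transfer-apoapsis v_a = √[μ(2/r₂ − 1/a_t)] = 2587 m/s.
Δv₂ = v_c2 − v_a = 1636 m/s.
Total Δv = Δv₁ + Δv₂ = 4049 m/s.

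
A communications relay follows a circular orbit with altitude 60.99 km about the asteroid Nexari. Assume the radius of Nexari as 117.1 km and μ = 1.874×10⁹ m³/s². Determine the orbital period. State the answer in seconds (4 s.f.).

T ≈ 10910 seconds

r = 117.1 + 60.99 = 178.09 km = 1.7809×10⁵ m.
Kepler's third law: T = 2π√(r³/μ) = 2π√((1.781×10⁵)³ / 1.874×10⁹).
r³/μ = 3.014×10⁶ s², so T = 2π × 1.736×10³ = 1.091×10⁴ s.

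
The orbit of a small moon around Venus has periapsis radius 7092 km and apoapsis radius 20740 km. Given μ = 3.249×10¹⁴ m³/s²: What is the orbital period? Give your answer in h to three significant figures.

Semi-major axis a = (r_p + r_a)/2 = (7092.0 + 20740)/2 = 13916 km = 1.392×10⁷ m.
By Kepler's third law T = 2π√(a³/μ) = 2π × 2.880×10³ = 1.810×10⁴ s.
= 5.027 h.

T ≈ 5.03 h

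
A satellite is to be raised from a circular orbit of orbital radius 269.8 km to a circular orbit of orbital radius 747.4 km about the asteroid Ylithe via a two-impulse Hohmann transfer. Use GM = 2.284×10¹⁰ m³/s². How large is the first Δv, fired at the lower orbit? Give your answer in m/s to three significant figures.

r₁ = 269.8 km = 2.698×10⁵ m.
r₂ = 747.4 km = 7.474×10⁵ m.
Transfer ellipse a_t = (r₁ + r₂)/2 = 5.086×10⁵ m.
At r₁: circular v_c1 = √(μ/r₁) = 291.0 m/s; transfer-periapsis v_p = √[μ(2/r₁ − 1/a_t)] = 352.7 m/s.
Δv₁ = v_p − v_c1 = 61.75 m/s.

Δv ≈ 61.8 m/s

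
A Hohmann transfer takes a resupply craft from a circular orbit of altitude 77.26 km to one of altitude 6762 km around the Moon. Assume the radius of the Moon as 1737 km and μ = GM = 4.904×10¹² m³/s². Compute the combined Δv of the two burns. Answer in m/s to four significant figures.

Δv_total ≈ 775.7 m/s

r₁ = 1737 + 77.26 = 1814.3 km = 1.8143×10⁶ m.
r₂ = 1737 + 6762 = 8499.0 km = 8.4990×10⁶ m.
Transfer ellipse a_t = (r₁ + r₂)/2 = 5.157×10⁶ m.
At r₁: circular v_c1 = √(μ/r₁) = 1644 m/s; transfer-perilune v_p = √[μ(2/r₁ − 1/a_t)] = 2111 m/s.
Δv₁ = v_p − v_c1 = 466.6 m/s.
At r₂: circular v_c2 = √(μ/r₂) = 759.6 m/s; transfer-apolune v_a = √[μ(2/r₂ − 1/a_t)] = 450.6 m/s.
Δv₂ = v_c2 − v_a = 309.0 m/s.
Total Δv = Δv₁ + Δv₂ = 775.7 m/s.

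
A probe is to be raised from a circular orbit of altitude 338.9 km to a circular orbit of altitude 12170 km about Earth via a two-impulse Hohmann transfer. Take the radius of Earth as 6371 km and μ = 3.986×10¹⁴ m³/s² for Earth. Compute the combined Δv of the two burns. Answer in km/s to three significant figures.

r₁ = 6371 + 338.9 = 6709.9 km = 6.7099×10⁶ m.
r₂ = 6371 + 12170 = 18541 km = 1.8541×10⁷ m.
Transfer ellipse a_t = (r₁ + r₂)/2 = 1.263×10⁷ m.
At r₁: circular v_c1 = √(μ/r₁) = 7707 m/s; transfer-perigee v_p = √[μ(2/r₁ − 1/a_t)] = 9340 m/s.
Δv₁ = v_p − v_c1 = 1633 m/s.
At r₂: circular v_c2 = √(μ/r₂) = 4637 m/s; transfer-apogee v_a = √[μ(2/r₂ − 1/a_t)] = 3380 m/s.
Δv₂ = v_c2 − v_a = 1256 m/s.
Total Δv = Δv₁ + Δv₂ = 2889 m/s = 2.889 km/s.

Δv_total ≈ 2.89 km/s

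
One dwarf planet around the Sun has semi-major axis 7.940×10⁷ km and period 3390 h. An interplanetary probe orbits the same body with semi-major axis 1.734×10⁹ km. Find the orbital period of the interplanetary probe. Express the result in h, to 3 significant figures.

T₂ ≈ 3.46×10⁵ h

Kepler's third law: T² ∝ a³, so T₂ = T₁ (a₂/a₁)^(3/2).
a₂/a₁ = 21.84, (a₂/a₁)^(3/2) = 102.1.
T₂ = 3390 × 102.1 = 3.460×10⁵ h.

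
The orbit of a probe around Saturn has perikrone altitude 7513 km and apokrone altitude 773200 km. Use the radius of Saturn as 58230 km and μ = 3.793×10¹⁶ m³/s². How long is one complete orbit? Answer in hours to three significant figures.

r_p = 58230 + 7513 = 65743 km = 6.5743×10⁷ m.
r_a = 58230 + 773200 = 831430 km = 8.3143×10⁸ m.
Semi-major axis a = (r_p + r_a)/2 = (65743 + 8.3143×10⁵)/2 = 4.4859×10⁵ km = 4.486×10⁸ m.
By Kepler's third law T = 2π√(a³/μ) = 2π × 4.878×10⁴ = 3.065×10⁵ s.
= 85.14 hours.

T ≈ 85.1 hours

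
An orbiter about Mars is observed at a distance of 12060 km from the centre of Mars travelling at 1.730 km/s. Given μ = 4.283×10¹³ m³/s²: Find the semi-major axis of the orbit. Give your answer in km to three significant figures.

r = 1.206×10⁷ m.
Specific orbital energy ε = v²/2 − μ/r = (1730)²/2 − 4.283×10¹³/1.206×10⁷ = -2.055×10⁶ J/kg.
Since ε = −μ/(2a), a = −μ/(2ε) = 1.042×10⁷ m = 10421 km.

a ≈ 10400 km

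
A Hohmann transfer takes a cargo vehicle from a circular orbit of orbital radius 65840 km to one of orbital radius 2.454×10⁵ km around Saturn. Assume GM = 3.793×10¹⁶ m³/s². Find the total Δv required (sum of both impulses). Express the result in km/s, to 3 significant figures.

Δv_total ≈ 10.5 km/s

r₁ = 65840 km = 6.584×10⁷ m.
r₂ = 2.454×10⁵ km = 2.454×10⁸ m.
Transfer ellipse a_t = (r₁ + r₂)/2 = 1.556×10⁸ m.
At r₁: circular v_c1 = √(μ/r₁) = 24000 m/s; transfer-perikrone v_p = √[μ(2/r₁ − 1/a_t)] = 30140 m/s.
Δv₁ = v_p − v_c1 = 6139 m/s.
At r₂: circular v_c2 = √(μ/r₂) = 12430 m/s; transfer-apokrone v_a = √[μ(2/r₂ − 1/a_t)] = 8087 m/s.
Δv₂ = v_c2 − v_a = 4346 m/s.
Total Δv = Δv₁ + Δv₂ = 10480 m/s = 10.48 km/s.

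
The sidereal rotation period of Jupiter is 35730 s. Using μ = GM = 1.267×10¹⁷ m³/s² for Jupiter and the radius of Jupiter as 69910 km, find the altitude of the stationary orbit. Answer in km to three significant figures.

A synchronous orbit has period T, so by Kepler's third law a = (μT²/4π²)^(1/3).
μT²/4π² = 1.267×10¹⁷ × (3.573×10⁴)² / 39.48 = 4.097×10²⁴ m³.
a = 1.600×10⁸ m = 1.6002×10⁵ km.
Altitude h = a − R = 1.6002×10⁵ − 69910 = 90105 km.

h_sync ≈ 90100 km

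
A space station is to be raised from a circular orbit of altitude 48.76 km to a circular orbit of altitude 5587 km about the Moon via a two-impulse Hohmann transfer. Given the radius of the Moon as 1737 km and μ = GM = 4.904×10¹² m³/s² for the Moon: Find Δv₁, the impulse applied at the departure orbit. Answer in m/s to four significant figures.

r₁ = 1737 + 48.76 = 1785.8 km = 1.7858×10⁶ m.
r₂ = 1737 + 5587 = 7324.0 km = 7.3240×10⁶ m.
Transfer ellipse a_t = (r₁ + r₂)/2 = 4.555×10⁶ m.
At r₁: circular v_c1 = √(μ/r₁) = 1657 m/s; transfer-perilune v_p = √[μ(2/r₁ − 1/a_t)] = 2101 m/s.
Δv₁ = v_p − v_c1 = 444.2 m/s.

Δv ≈ 444.2 m/s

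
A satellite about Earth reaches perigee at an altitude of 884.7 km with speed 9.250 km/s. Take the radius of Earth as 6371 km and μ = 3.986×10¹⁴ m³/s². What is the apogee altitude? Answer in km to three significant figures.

r_p = 6371 + 884.7 = 7255.7 km = 7.256×10⁶ m.
Specific energy ε = v²/2 − μ/r = -1.215×10⁷ J/kg, so a = −μ/(2ε) = 1.640×10⁷ m.
The apsides satisfy r_p + r_a = 2a, so the apogee radius is 2a − r_p = 2.554×10⁷ m = 25538 km.
Apogee altitude = 25538 − 6371 = 19167 km.

apogee altitude ≈ 19200 km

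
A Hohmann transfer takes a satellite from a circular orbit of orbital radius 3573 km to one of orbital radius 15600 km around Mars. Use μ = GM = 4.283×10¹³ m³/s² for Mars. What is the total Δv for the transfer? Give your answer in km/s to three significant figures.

r₁ = 3573 km = 3.573×10⁶ m.
r₂ = 15600 km = 1.560×10⁷ m.
Transfer ellipse a_t = (r₁ + r₂)/2 = 9.586×10⁶ m.
At r₁: circular v_c1 = √(μ/r₁) = 3462 m/s; transfer-periapsis v_p = √[μ(2/r₁ − 1/a_t)] = 4417 m/s.
Δv₁ = v_p − v_c1 = 954.4 m/s.
At r₂: circular v_c2 = √(μ/r₂) = 1657 m/s; transfer-apoapsis v_a = √[μ(2/r₂ − 1/a_t)] = 1012 m/s.
Δv₂ = v_c2 − v_a = 645.4 m/s.
Total Δv = Δv₁ + Δv₂ = 1600 m/s = 1.600 km/s.

Δv_total ≈ 1.60 km/s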